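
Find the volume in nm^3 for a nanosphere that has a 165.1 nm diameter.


Radius r = 165.1/2 = 82.55 nm
Volume V = (4/3) * pi * r^3
V = (4/3) * pi * (82.55)^3
V = 2356350.24 nm^3

2356350.24


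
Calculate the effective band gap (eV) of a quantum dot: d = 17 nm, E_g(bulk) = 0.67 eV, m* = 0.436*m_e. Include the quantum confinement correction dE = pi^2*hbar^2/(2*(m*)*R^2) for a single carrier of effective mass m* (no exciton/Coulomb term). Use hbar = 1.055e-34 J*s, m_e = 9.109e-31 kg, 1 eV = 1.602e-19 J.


Radius R = 17/2 nm = 8.5e-09 m
Confinement energy dE = pi^2 * hbar^2 / (2 * m_eff * m_e * R^2)
dE = pi^2 * (1.055e-34)^2 / (2 * 0.436 * 9.109e-31 * (8.5e-09)^2) J, divided by 1.602e-19 J/eV
dE = 0.0119 eV
Total band gap = E_g(bulk) + dE = 0.67 + 0.0119 = 0.6819 eV

0.6819


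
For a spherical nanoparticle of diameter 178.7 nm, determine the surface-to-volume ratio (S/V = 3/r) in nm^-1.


Radius r = 178.7/2 = 89.35 nm
S/V = 3 / r = 3 / 89.35
S/V = 0.0336 nm^-1

0.0336


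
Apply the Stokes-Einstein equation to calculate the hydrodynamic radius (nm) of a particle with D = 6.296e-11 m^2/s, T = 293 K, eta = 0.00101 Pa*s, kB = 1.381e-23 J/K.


Stokes-Einstein: R = kB*T / (6*pi*eta*D)
R = 1.381e-23 * 293 / (6 * pi * 0.00101 * 6.296e-11)
R = 3.37578e-09 m = 3.38 nm

3.38


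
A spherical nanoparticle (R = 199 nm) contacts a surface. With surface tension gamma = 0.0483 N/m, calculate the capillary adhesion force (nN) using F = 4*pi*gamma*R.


Convert radius: R = 199 nm = 1.99e-07 m
F = 4 * pi * gamma * R
F = 4 * pi * 0.0483 * 1.99e-07
F = 1.20784e-07 N = 120.7842 nN

120.7842


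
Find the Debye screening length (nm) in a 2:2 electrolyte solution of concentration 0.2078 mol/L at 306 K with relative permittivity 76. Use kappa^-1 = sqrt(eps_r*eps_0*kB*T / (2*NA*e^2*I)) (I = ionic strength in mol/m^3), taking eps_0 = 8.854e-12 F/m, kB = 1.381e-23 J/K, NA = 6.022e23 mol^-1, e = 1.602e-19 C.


Ionic strength I = 0.2078 * 2^2 * 1000 = 831.2 mol/m^3
kappa^-1 = sqrt(76 * 8.854e-12 * 1.381e-23 * 306 / (2 * 6.022e23 * (1.602e-19)^2 * 831.2))
kappa^-1 = 0.333 nm

0.333


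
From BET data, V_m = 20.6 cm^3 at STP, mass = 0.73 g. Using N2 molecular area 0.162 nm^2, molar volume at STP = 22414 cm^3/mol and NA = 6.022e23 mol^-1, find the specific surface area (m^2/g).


Number of moles in monolayer = V_m / 22414 = 20.6 / 22414 = 0.00091907
Number of molecules = moles * NA = 0.00091907 * 6.022e23
SA = molecules * sigma / mass
SA = (20.6 / 22414) * 6.022e23 * 0.162e-18 / 0.73
SA = 122.8 m^2/g

122.8


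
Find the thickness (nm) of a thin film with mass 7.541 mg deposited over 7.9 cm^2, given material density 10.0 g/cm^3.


Convert: m = 7.541 mg = 7.5410e-06 kg, A = 7.9 cm^2 = 7.9000e-04 m^2, rho = 10.0 g/cm^3 = 10000 kg/m^3
t = m / (A * rho)
t = 7.5410e-06 / (7.9000e-04 * 10000)
t = 9.5456e-07 m = 954.6 nm

954.6


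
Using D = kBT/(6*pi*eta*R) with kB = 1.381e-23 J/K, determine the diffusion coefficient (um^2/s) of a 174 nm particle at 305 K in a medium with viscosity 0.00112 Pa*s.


Radius R = 174/2 = 87 nm = 8.7e-08 m
D = kB*T / (6*pi*eta*R)
D = 1.381e-23 * 305 / (6 * pi * 0.00112 * 8.7e-08)
D = 2.29327e-12 m^2/s = 2.293 um^2/s

2.293


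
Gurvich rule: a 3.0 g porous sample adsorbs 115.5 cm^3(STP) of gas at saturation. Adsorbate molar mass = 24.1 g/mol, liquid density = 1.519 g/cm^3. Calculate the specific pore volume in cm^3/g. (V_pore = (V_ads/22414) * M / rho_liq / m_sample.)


Moles adsorbed n = V_ads / 22414 = 115.5 / 22414 = 5.153029e-03 mol
Liquid volume V_liq = n * M / rho_liq = 5.153029e-03 * 24.1 / 1.519 = 0.08176 cm^3
Specific pore volume V_pore = V_liq / m_sample = 0.08176 / 3.0
V_pore = 0.0273 cm^3/g

0.0273


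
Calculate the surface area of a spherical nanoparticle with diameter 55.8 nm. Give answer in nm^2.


Radius r = 55.8/2 = 27.9 nm
Surface area SA = 4 * pi * r^2
SA = 4 * pi * (27.9)^2
SA = 9781.79 nm^2

9781.79


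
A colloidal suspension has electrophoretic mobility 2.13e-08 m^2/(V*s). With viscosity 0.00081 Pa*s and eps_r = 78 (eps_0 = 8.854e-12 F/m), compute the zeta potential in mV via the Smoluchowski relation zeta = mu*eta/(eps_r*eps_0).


Smoluchowski equation: zeta = mu * eta / (eps_r * eps_0)
zeta = 2.13e-08 * 0.00081 / (78 * 8.854e-12)
zeta = 0.024982 V = 24.98 mV

24.98


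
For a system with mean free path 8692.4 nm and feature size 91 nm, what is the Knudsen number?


Knudsen number Kn = lambda / L
Kn = 8692.4 / 91
Kn = 95.5209

95.5209


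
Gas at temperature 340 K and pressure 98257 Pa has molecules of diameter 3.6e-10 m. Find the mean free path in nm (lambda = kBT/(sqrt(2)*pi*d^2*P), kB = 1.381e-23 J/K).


Mean free path: lambda = kB*T / (sqrt(2) * pi * d^2 * P)
lambda = 1.381e-23 * 340 / (sqrt(2) * pi * (3.6e-10)^2 * 98257)
lambda = 8.29926e-08 m
lambda = 82.99 nm

82.99


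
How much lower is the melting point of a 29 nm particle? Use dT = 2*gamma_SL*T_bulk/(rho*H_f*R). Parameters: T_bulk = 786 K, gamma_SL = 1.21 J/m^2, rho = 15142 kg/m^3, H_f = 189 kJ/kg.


Radius R = 29/2 = 14.5 nm = 1.45e-08 m
Convert H_f = 189 kJ/kg = 189000 J/kg
dT = 2 * gamma_SL * T_bulk / (rho * H_f * R)
dT = 2 * 1.21 * 786 / (15142 * 189000 * 1.45e-08)
dT = 45.8 K

45.8


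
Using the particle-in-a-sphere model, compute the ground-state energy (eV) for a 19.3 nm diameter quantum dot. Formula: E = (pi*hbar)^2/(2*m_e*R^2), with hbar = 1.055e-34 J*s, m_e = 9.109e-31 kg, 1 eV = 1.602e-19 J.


Radius R = 19.3/2 = 9.65 nm = 9.65e-09 m
E = (pi * 1.055e-34)^2 / (2 * 9.109e-31 * (9.65e-09)^2)
E(J) = 6.47514e-22
E = E(J) / 1.602e-19 = 0.004 eV

0.004


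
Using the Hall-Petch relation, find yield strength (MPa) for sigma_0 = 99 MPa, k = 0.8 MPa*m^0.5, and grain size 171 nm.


d = 171 nm = 1.71e-07 m
sqrt(d) = 0.0004135215
Hall-Petch contribution = k / sqrt(d) = 0.8 / 0.0004135215 = 1934.6 MPa
sigma = sigma_0 + k/sqrt(d) = 99 + 1934.6 = 2033.6 MPa

2033.6


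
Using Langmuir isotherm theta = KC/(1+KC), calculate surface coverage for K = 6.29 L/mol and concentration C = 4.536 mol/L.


Langmuir isotherm: theta = K*C / (1 + K*C)
K*C = 6.29 * 4.536 = 28.53144
theta = 28.53144 / (1 + 28.53144) = 28.53144 / 29.53144
theta = 0.9661

0.9661


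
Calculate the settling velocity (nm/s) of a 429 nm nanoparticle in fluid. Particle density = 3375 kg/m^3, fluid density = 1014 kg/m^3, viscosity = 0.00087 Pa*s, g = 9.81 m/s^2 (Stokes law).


Radius R = 429/2 nm = 2.145e-07 m
Density difference = 3375 - 1014 = 2361 kg/m^3
v = 2 * R^2 * (rho_p - rho_f) * g / (9 * eta)
v = 2 * (2.145e-07)^2 * 2361 * 9.81 / (9 * 0.00087)
v = 2.722e-07 m/s = 272.1998 nm/s

272.1998


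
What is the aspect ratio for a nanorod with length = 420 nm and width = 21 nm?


Aspect ratio AR = length / diameter
AR = 420 / 21
AR = 20.0

20.0


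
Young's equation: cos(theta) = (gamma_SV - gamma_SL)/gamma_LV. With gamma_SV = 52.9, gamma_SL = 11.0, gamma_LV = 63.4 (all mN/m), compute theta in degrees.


cos(theta) = (gamma_SV - gamma_SL) / gamma_LV
cos(theta) = (52.9 - 11.0) / 63.4
cos(theta) = 0.660883
theta = arccos(0.660883) = 48.63 degrees

48.63


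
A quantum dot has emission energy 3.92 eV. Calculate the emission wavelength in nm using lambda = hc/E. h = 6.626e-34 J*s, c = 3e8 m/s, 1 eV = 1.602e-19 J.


Convert energy: E = 3.92 eV = 3.92 * 1.602e-19 = 6.27984e-19 J
lambda = h*c / E = 6.626e-34 * 3e8 / 6.27984e-19
lambda = 3.16537e-07 m = 316.5 nm

316.5


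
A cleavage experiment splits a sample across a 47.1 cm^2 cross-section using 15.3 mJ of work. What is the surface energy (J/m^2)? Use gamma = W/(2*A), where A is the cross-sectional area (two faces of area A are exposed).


Convert: A = 47.1 cm^2 = 0.00471 m^2, W = 15.3 mJ = 0.0153 J
Cleaving exposes two faces of area A, so total new surface = 2*A and gamma = W / (2*A)
gamma = 0.0153 / (2 * 0.00471)
gamma = 1.624 J/m^2

1.624


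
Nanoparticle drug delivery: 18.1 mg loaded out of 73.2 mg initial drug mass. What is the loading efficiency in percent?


Drug loading efficiency = (drug loaded / drug initial) * 100
DLE = 18.1 / 73.2 * 100
DLE = 0.2473 * 100
DLE = 24.73%

24.73


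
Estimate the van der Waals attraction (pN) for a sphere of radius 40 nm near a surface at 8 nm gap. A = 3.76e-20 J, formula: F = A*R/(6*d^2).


Convert to SI: R = 40 nm = 4e-08 m, d = 8 nm = 8e-09 m
F = A * R / (6 * d^2)
F = 3.76e-20 * 4e-08 / (6 * (8e-09)^2)
F = 3.91667e-12 N = 3.917 pN

3.917


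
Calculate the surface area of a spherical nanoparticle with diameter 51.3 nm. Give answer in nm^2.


Radius r = 51.3/2 = 25.65 nm
Surface area SA = 4 * pi * r^2
SA = 4 * pi * (25.65)^2
SA = 8267.7 nm^2

8267.7


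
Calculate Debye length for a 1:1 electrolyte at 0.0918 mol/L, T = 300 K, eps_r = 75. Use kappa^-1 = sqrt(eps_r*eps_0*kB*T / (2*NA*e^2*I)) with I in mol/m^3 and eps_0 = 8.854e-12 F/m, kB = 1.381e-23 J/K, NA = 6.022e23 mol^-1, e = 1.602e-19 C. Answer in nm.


Ionic strength I = 0.0918 * 1^2 * 1000 = 91.8 mol/m^3
kappa^-1 = sqrt(75 * 8.854e-12 * 1.381e-23 * 300 / (2 * 6.022e23 * (1.602e-19)^2 * 91.8))
kappa^-1 = 0.985 nm

0.985


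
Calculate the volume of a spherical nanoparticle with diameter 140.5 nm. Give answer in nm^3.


Radius r = 140.5/2 = 70.25 nm
Volume V = (4/3) * pi * r^3
V = (4/3) * pi * (70.25)^3
V = 1452203.89 nm^3

1452203.89


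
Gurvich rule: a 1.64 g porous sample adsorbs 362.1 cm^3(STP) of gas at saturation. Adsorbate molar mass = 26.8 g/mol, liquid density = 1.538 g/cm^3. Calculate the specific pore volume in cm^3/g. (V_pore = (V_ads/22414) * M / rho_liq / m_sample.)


Moles adsorbed n = V_ads / 22414 = 362.1 / 22414 = 1.615508e-02 mol
Liquid volume V_liq = n * M / rho_liq = 1.615508e-02 * 26.8 / 1.538 = 0.28151 cm^3
Specific pore volume V_pore = V_liq / m_sample = 0.28151 / 1.64
V_pore = 0.1716 cm^3/g

0.1716


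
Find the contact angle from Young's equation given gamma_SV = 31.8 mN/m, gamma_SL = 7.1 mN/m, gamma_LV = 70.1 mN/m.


cos(theta) = (gamma_SV - gamma_SL) / gamma_LV
cos(theta) = (31.8 - 7.1) / 70.1
cos(theta) = 0.352354
theta = arccos(0.352354) = 69.37 degrees

69.37


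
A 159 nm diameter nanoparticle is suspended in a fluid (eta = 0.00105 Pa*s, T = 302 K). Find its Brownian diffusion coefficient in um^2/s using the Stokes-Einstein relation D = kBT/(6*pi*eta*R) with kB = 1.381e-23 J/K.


Radius R = 159/2 = 79.5 nm = 7.95e-08 m
D = kB*T / (6*pi*eta*R)
D = 1.381e-23 * 302 / (6 * pi * 0.00105 * 7.95e-08)
D = 2.65059e-12 m^2/s = 2.651 um^2/s

2.651


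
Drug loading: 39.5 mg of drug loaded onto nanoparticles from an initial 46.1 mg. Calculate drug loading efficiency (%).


Drug loading efficiency = (drug loaded / drug initial) * 100
DLE = 39.5 / 46.1 * 100
DLE = 0.8568 * 100
DLE = 85.68%

85.68


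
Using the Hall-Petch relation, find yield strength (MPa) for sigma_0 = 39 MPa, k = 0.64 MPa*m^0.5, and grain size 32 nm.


d = 32 nm = 3.2e-08 m
sqrt(d) = 0.0001788854
Hall-Petch contribution = k / sqrt(d) = 0.64 / 0.0001788854 = 3577.7 MPa
sigma = sigma_0 + k/sqrt(d) = 39 + 3577.7 = 3616.7 MPa

3616.7


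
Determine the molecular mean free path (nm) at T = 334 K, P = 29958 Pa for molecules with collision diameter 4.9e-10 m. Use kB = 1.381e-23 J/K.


Mean free path: lambda = kB*T / (sqrt(2) * pi * d^2 * P)
lambda = 1.381e-23 * 334 / (sqrt(2) * pi * (4.9e-10)^2 * 29958)
lambda = 1.44335e-07 m
lambda = 144.33 nm

144.33


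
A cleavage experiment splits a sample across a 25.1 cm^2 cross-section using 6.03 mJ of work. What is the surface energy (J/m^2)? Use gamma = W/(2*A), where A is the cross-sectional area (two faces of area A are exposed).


Convert: A = 25.1 cm^2 = 0.00251 m^2, W = 6.03 mJ = 0.00603 J
Cleaving exposes two faces of area A, so total new surface = 2*A and gamma = W / (2*A)
gamma = 0.00603 / (2 * 0.00251)
gamma = 1.201 J/m^2

1.201


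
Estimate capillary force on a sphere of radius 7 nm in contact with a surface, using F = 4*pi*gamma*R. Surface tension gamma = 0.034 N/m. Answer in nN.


Convert radius: R = 7 nm = 7e-09 m
F = 4 * pi * gamma * R
F = 4 * pi * 0.034 * 7e-09
F = 2.9908e-09 N = 2.9908 nN

2.9908


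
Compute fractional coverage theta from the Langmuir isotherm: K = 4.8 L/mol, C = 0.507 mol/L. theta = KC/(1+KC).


Langmuir isotherm: theta = K*C / (1 + K*C)
K*C = 4.8 * 0.507 = 2.4336
theta = 2.4336 / (1 + 2.4336) = 2.4336 / 3.4336
theta = 0.7088

0.7088


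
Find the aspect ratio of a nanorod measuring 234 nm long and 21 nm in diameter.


Aspect ratio AR = length / diameter
AR = 234 / 21
AR = 11.14

11.14


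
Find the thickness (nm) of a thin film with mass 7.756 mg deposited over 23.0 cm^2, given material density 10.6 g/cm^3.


Convert: m = 7.756 mg = 7.7560e-06 kg, A = 23.0 cm^2 = 2.3000e-03 m^2, rho = 10.6 g/cm^3 = 10600 kg/m^3
t = m / (A * rho)
t = 7.7560e-06 / (2.3000e-03 * 10600)
t = 3.1813e-07 m = 318.1 nm

318.1


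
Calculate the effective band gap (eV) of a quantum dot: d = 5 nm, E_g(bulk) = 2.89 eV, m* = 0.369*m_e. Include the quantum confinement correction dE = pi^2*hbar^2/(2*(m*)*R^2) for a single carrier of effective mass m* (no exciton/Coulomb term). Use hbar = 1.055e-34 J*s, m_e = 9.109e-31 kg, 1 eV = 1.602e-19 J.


Radius R = 5/2 nm = 2.5e-09 m
Confinement energy dE = pi^2 * hbar^2 / (2 * m_eff * m_e * R^2)
dE = pi^2 * (1.055e-34)^2 / (2 * 0.369 * 9.109e-31 * (2.5e-09)^2) J, divided by 1.602e-19 J/eV
dE = 0.1632 eV
Total band gap = E_g(bulk) + dE = 2.89 + 0.1632 = 3.0532 eV

3.0532


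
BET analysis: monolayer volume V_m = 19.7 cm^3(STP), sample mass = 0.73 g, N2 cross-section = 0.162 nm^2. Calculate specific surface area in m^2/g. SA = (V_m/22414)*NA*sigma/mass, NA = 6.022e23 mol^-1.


Number of moles in monolayer = V_m / 22414 = 19.7 / 22414 = 0.00087891
Number of molecules = moles * NA = 0.00087891 * 6.022e23
SA = molecules * sigma / mass
SA = (19.7 / 22414) * 6.022e23 * 0.162e-18 / 0.73
SA = 117.5 m^2/g

117.5


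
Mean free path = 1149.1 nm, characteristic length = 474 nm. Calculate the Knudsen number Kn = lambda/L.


Knudsen number Kn = lambda / L
Kn = 1149.1 / 474
Kn = 2.4243

2.4243


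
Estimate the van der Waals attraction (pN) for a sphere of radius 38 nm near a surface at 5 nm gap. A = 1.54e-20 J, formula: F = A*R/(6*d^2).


Convert to SI: R = 38 nm = 3.8e-08 m, d = 5 nm = 5e-09 m
F = A * R / (6 * d^2)
F = 1.54e-20 * 3.8e-08 / (6 * (5e-09)^2)
F = 3.90133e-12 N = 3.901 pN

3.901


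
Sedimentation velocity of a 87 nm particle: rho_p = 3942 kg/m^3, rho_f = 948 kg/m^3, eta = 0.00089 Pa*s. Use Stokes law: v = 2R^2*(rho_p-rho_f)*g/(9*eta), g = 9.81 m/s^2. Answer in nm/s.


Radius R = 87/2 nm = 4.35e-08 m
Density difference = 3942 - 948 = 2994 kg/m^3
v = 2 * R^2 * (rho_p - rho_f) * g / (9 * eta)
v = 2 * (4.35e-08)^2 * 2994 * 9.81 / (9 * 0.00089)
v = 1.3877e-08 m/s = 13.877 nm/s

13.877


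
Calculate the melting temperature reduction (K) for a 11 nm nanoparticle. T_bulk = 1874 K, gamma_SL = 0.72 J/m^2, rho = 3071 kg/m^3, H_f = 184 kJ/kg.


Radius R = 11/2 = 5.5 nm = 5.5e-09 m
Convert H_f = 184 kJ/kg = 184000 J/kg
dT = 2 * gamma_SL * T_bulk / (rho * H_f * R)
dT = 2 * 0.72 * 1874 / (3071 * 184000 * 5.5e-09)
dT = 868.3 K

868.3


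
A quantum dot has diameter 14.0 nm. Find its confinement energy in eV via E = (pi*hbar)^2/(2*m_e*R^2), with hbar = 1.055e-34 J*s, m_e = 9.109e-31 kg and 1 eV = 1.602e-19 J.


Radius R = 14.0/2 = 7 nm = 7e-09 m
E = (pi * 1.055e-34)^2 / (2 * 9.109e-31 * (7e-09)^2)
E(J) = 1.23057e-21
E = E(J) / 1.602e-19 = 0.0077 eV

0.0077


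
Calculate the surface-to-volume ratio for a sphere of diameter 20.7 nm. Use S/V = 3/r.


Radius r = 20.7/2 = 10.35 nm
S/V = 3 / r = 3 / 10.35
S/V = 0.2899 nm^-1

0.2899


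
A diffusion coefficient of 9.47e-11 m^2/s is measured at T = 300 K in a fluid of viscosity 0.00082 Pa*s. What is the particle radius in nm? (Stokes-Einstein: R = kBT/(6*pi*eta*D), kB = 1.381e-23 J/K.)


Stokes-Einstein: R = kB*T / (6*pi*eta*D)
R = 1.381e-23 * 300 / (6 * pi * 0.00082 * 9.47e-11)
R = 2.83041e-09 m = 2.83 nm

2.83


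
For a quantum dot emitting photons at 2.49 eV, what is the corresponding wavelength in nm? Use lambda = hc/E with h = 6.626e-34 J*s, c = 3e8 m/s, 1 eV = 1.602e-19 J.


Convert energy: E = 2.49 eV = 2.49 * 1.602e-19 = 3.98898e-19 J
lambda = h*c / E = 6.626e-34 * 3e8 / 3.98898e-19
lambda = 4.98323e-07 m = 498.3 nm

498.3


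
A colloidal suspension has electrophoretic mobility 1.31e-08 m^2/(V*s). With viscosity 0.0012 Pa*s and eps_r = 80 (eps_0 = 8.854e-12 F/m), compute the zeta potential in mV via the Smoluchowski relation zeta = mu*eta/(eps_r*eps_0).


Smoluchowski equation: zeta = mu * eta / (eps_r * eps_0)
zeta = 1.31e-08 * 0.0012 / (80 * 8.854e-12)
zeta = 0.022193 V = 22.19 mV

22.19


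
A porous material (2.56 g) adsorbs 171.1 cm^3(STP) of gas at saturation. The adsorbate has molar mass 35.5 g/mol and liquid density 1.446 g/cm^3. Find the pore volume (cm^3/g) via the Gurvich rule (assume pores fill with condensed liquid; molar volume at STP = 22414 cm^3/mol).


Moles adsorbed n = V_ads / 22414 = 171.1 / 22414 = 7.633622e-03 mol
Liquid volume V_liq = n * M / rho_liq = 7.633622e-03 * 35.5 / 1.446 = 0.18741 cm^3
Specific pore volume V_pore = V_liq / m_sample = 0.18741 / 2.56
V_pore = 0.0732 cm^3/g

0.0732


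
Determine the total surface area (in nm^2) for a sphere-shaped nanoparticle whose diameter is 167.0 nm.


Radius r = 167.0/2 = 83.5 nm
Surface area SA = 4 * pi * r^2
SA = 4 * pi * (83.5)^2
SA = 87615.88 nm^2

87615.88


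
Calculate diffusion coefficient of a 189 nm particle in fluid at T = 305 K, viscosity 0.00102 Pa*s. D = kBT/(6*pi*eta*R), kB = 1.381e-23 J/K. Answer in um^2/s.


Radius R = 189/2 = 94.5 nm = 9.45e-08 m
D = kB*T / (6*pi*eta*R)
D = 1.381e-23 * 305 / (6 * pi * 0.00102 * 9.45e-08)
D = 2.31825e-12 m^2/s = 2.318 um^2/s

2.318


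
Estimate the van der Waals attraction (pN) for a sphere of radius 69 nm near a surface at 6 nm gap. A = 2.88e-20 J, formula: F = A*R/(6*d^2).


Convert to SI: R = 69 nm = 6.9e-08 m, d = 6 nm = 6e-09 m
F = A * R / (6 * d^2)
F = 2.88e-20 * 6.9e-08 / (6 * (6e-09)^2)
F = 9.2e-12 N = 9.2 pN

9.2


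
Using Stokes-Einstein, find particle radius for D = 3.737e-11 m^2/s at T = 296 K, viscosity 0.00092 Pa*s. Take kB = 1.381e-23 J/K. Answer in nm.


Stokes-Einstein: R = kB*T / (6*pi*eta*D)
R = 1.381e-23 * 296 / (6 * pi * 0.00092 * 3.737e-11)
R = 6.30773e-09 m = 6.31 nm

6.31


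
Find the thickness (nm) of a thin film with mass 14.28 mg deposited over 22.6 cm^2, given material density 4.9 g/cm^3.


Convert: m = 14.28 mg = 1.4280e-05 kg, A = 22.6 cm^2 = 2.2600e-03 m^2, rho = 4.9 g/cm^3 = 4900 kg/m^3
t = m / (A * rho)
t = 1.4280e-05 / (2.2600e-03 * 4900)
t = 1.2895e-06 m = 1289.5 nm

1289.5


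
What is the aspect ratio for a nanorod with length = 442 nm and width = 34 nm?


Aspect ratio AR = length / diameter
AR = 442 / 34
AR = 13.0

13.0


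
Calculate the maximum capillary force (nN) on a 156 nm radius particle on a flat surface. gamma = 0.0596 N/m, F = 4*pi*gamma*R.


Convert radius: R = 156 nm = 1.56e-07 m
F = 4 * pi * gamma * R
F = 4 * pi * 0.0596 * 1.56e-07
F = 1.16837e-07 N = 116.8371 nN

116.8371


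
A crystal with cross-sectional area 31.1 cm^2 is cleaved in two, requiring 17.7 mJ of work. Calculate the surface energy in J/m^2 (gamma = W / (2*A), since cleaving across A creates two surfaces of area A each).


Convert: A = 31.1 cm^2 = 0.00311 m^2, W = 17.7 mJ = 0.0177 J
Cleaving exposes two faces of area A, so total new surface = 2*A and gamma = W / (2*A)
gamma = 0.0177 / (2 * 0.00311)
gamma = 2.846 J/m^2

2.846


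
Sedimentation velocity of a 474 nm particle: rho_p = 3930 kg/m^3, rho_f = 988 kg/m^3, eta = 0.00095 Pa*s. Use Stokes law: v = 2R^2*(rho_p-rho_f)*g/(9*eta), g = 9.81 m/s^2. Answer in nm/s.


Radius R = 474/2 nm = 2.37e-07 m
Density difference = 3930 - 988 = 2942 kg/m^3
v = 2 * R^2 * (rho_p - rho_f) * g / (9 * eta)
v = 2 * (2.37e-07)^2 * 2942 * 9.81 / (9 * 0.00095)
v = 3.79203e-07 m/s = 379.2034 nm/s

379.2034


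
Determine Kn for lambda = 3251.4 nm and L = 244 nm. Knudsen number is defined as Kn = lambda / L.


Knudsen number Kn = lambda / L
Kn = 3251.4 / 244
Kn = 13.3254

13.3254


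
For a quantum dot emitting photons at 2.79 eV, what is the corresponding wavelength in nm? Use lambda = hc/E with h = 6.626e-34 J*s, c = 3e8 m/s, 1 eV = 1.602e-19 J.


Convert energy: E = 2.79 eV = 2.79 * 1.602e-19 = 4.46958e-19 J
lambda = h*c / E = 6.626e-34 * 3e8 / 4.46958e-19
lambda = 4.4474e-07 m = 444.7 nm

444.7


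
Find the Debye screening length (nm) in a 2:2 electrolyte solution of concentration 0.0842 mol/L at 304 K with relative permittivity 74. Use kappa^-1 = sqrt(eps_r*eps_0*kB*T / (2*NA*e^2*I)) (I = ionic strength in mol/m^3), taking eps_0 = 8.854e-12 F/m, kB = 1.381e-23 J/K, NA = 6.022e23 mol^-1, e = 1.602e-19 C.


Ionic strength I = 0.0842 * 2^2 * 1000 = 336.8 mol/m^3
kappa^-1 = sqrt(74 * 8.854e-12 * 1.381e-23 * 304 / (2 * 6.022e23 * (1.602e-19)^2 * 336.8))
kappa^-1 = 0.514 nm

0.514


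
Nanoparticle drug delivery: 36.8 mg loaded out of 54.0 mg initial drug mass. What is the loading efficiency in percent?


Drug loading efficiency = (drug loaded / drug initial) * 100
DLE = 36.8 / 54.0 * 100
DLE = 0.6815 * 100
DLE = 68.15%

68.15


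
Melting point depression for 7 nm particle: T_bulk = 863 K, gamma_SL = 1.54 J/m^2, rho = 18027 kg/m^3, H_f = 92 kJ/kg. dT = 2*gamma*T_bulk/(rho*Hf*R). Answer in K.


Radius R = 7/2 = 3.5 nm = 3.5e-09 m
Convert H_f = 92 kJ/kg = 92000 J/kg
dT = 2 * gamma_SL * T_bulk / (rho * H_f * R)
dT = 2 * 1.54 * 863 / (18027 * 92000 * 3.5e-09)
dT = 457.9 K

457.9


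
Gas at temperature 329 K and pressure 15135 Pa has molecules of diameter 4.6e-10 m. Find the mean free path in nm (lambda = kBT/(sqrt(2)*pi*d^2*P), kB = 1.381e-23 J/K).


Mean free path: lambda = kB*T / (sqrt(2) * pi * d^2 * P)
lambda = 1.381e-23 * 329 / (sqrt(2) * pi * (4.6e-10)^2 * 15135)
lambda = 3.1932e-07 m
lambda = 319.32 nm

319.32


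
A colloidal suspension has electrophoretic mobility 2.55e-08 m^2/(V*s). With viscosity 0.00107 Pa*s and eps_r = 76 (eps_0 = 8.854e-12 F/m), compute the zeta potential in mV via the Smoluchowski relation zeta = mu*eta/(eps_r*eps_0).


Smoluchowski equation: zeta = mu * eta / (eps_r * eps_0)
zeta = 2.55e-08 * 0.00107 / (76 * 8.854e-12)
zeta = 0.040548 V = 40.55 mV

40.55


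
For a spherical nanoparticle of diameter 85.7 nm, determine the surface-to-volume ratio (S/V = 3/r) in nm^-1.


Radius r = 85.7/2 = 42.85 nm
S/V = 3 / r = 3 / 42.85
S/V = 0.07 nm^-1

0.07


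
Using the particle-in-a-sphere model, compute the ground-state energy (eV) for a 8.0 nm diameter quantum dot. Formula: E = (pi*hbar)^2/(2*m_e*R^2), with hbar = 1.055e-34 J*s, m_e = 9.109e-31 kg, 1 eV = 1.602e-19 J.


Radius R = 8.0/2 = 4 nm = 4e-09 m
E = (pi * 1.055e-34)^2 / (2 * 9.109e-31 * (4e-09)^2)
E(J) = 3.76863e-21
E = E(J) / 1.602e-19 = 0.0235 eV

0.0235


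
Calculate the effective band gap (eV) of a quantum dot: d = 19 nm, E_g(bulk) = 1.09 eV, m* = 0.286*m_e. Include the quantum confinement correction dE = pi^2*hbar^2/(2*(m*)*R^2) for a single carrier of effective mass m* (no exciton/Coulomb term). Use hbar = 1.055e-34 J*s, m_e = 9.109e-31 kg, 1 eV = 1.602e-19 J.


Radius R = 19/2 nm = 9.5e-09 m
Confinement energy dE = pi^2 * hbar^2 / (2 * m_eff * m_e * R^2)
dE = pi^2 * (1.055e-34)^2 / (2 * 0.286 * 9.109e-31 * (9.5e-09)^2) J, divided by 1.602e-19 J/eV
dE = 0.0146 eV
Total band gap = E_g(bulk) + dE = 1.09 + 0.0146 = 1.1046 eV

1.1046


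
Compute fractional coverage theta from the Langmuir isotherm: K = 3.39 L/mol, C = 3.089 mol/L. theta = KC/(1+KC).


Langmuir isotherm: theta = K*C / (1 + K*C)
K*C = 3.39 * 3.089 = 10.47171
theta = 10.47171 / (1 + 10.47171) = 10.47171 / 11.47171
theta = 0.9128

0.9128


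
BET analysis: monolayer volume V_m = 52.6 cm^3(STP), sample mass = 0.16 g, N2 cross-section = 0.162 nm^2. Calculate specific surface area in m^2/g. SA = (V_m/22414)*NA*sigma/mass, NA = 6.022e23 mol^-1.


Number of moles in monolayer = V_m / 22414 = 52.6 / 22414 = 0.00234675
Number of molecules = moles * NA = 0.00234675 * 6.022e23
SA = molecules * sigma / mass
SA = (52.6 / 22414) * 6.022e23 * 0.162e-18 / 0.16
SA = 1430.9 m^2/g

1430.9


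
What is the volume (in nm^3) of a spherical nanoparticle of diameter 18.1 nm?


Radius r = 18.1/2 = 9.05 nm
Volume V = (4/3) * pi * r^3
V = (4/3) * pi * (9.05)^3
V = 3104.81 nm^3

3104.81


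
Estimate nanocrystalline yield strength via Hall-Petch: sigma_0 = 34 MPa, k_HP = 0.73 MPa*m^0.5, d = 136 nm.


d = 136 nm = 1.36e-07 m
sqrt(d) = 0.0003687818
Hall-Petch contribution = k / sqrt(d) = 0.73 / 0.0003687818 = 1979.5 MPa
sigma = sigma_0 + k/sqrt(d) = 34 + 1979.5 = 2013.5 MPa

2013.5


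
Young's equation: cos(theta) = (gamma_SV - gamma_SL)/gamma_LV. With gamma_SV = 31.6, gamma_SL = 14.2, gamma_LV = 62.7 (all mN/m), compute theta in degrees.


cos(theta) = (gamma_SV - gamma_SL) / gamma_LV
cos(theta) = (31.6 - 14.2) / 62.7
cos(theta) = 0.277512
theta = arccos(0.277512) = 73.89 degrees

73.89


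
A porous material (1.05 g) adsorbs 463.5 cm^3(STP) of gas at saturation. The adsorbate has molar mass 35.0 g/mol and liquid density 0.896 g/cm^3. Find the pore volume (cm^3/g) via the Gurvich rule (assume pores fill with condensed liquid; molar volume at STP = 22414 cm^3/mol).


Moles adsorbed n = V_ads / 22414 = 463.5 / 22414 = 2.067904e-02 mol
Liquid volume V_liq = n * M / rho_liq = 2.067904e-02 * 35.0 / 0.896 = 0.80777 cm^3
Specific pore volume V_pore = V_liq / m_sample = 0.80777 / 1.05
V_pore = 0.7693 cm^3/g

0.7693


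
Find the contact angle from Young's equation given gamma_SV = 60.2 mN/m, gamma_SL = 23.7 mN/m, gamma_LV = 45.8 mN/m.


cos(theta) = (gamma_SV - gamma_SL) / gamma_LV
cos(theta) = (60.2 - 23.7) / 45.8
cos(theta) = 0.796943
theta = arccos(0.796943) = 37.16 degrees

37.16


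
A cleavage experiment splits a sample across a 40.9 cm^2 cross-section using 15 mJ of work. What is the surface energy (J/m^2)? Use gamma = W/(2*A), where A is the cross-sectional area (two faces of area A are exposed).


Convert: A = 40.9 cm^2 = 0.00409 m^2, W = 15 mJ = 0.015 J
Cleaving exposes two faces of area A, so total new surface = 2*A and gamma = W / (2*A)
gamma = 0.015 / (2 * 0.00409)
gamma = 1.834 J/m^2

1.834


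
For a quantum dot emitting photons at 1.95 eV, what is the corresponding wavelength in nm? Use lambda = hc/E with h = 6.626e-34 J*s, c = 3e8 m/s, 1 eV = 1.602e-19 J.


Convert energy: E = 1.95 eV = 1.95 * 1.602e-19 = 3.1239e-19 J
lambda = h*c / E = 6.626e-34 * 3e8 / 3.1239e-19
lambda = 6.3632e-07 m = 636.3 nm

636.3


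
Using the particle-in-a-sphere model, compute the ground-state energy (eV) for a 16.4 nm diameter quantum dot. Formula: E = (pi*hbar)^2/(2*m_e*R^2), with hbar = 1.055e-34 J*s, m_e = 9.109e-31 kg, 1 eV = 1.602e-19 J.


Radius R = 16.4/2 = 8.2 nm = 8.2e-09 m
E = (pi * 1.055e-34)^2 / (2 * 9.109e-31 * (8.2e-09)^2)
E(J) = 8.9676e-22
E = E(J) / 1.602e-19 = 0.0056 eV

0.0056


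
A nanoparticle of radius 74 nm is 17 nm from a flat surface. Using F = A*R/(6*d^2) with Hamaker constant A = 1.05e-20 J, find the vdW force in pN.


Convert to SI: R = 74 nm = 7.4e-08 m, d = 17 nm = 1.7e-08 m
F = A * R / (6 * d^2)
F = 1.05e-20 * 7.4e-08 / (6 * (1.7e-08)^2)
F = 4.48097e-13 N = 0.448 pN

0.448


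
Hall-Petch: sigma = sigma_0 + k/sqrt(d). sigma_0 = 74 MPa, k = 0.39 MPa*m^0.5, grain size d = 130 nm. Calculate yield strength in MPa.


d = 130 nm = 1.3e-07 m
sqrt(d) = 0.0003605551
Hall-Petch contribution = k / sqrt(d) = 0.39 / 0.0003605551 = 1081.7 MPa
sigma = sigma_0 + k/sqrt(d) = 74 + 1081.7 = 1155.7 MPa

1155.7


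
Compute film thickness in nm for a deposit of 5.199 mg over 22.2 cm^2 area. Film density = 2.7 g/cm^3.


Convert: m = 5.199 mg = 5.1990e-06 kg, A = 22.2 cm^2 = 2.2200e-03 m^2, rho = 2.7 g/cm^3 = 2700 kg/m^3
t = m / (A * rho)
t = 5.1990e-06 / (2.2200e-03 * 2700)
t = 8.6737e-07 m = 867.4 nm

867.4


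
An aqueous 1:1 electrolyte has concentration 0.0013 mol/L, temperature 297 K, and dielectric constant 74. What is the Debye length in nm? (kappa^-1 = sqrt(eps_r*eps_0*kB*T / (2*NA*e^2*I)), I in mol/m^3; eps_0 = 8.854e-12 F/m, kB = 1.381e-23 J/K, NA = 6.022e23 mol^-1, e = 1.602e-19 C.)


Ionic strength I = 0.0013 * 1^2 * 1000 = 1.3 mol/m^3
kappa^-1 = sqrt(74 * 8.854e-12 * 1.381e-23 * 297 / (2 * 6.022e23 * (1.602e-19)^2 * 1.3))
kappa^-1 = 8.178 nm

8.178


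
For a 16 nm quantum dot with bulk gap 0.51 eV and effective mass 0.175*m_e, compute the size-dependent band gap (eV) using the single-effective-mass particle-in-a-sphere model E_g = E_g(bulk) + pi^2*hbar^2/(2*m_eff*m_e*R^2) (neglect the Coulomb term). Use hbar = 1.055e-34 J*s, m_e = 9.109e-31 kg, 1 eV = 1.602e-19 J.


Radius R = 16/2 nm = 8e-09 m
Confinement energy dE = pi^2 * hbar^2 / (2 * m_eff * m_e * R^2)
dE = pi^2 * (1.055e-34)^2 / (2 * 0.175 * 9.109e-31 * (8e-09)^2) J, divided by 1.602e-19 J/eV
dE = 0.0336 eV
Total band gap = E_g(bulk) + dE = 0.51 + 0.0336 = 0.5436 eV

0.5436


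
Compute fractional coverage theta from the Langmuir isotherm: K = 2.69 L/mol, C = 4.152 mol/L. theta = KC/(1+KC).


Langmuir isotherm: theta = K*C / (1 + K*C)
K*C = 2.69 * 4.152 = 11.16888
theta = 11.16888 / (1 + 11.16888) = 11.16888 / 12.16888
theta = 0.9178

0.9178


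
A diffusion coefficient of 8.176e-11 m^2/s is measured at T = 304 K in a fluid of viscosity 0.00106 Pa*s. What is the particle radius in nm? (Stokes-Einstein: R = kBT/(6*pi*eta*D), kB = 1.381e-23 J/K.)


Stokes-Einstein: R = kB*T / (6*pi*eta*D)
R = 1.381e-23 * 304 / (6 * pi * 0.00106 * 8.176e-11)
R = 2.56992e-09 m = 2.57 nm

2.57


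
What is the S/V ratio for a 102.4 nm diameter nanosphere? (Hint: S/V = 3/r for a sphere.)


Radius r = 102.4/2 = 51.2 nm
S/V = 3 / r = 3 / 51.2
S/V = 0.0586 nm^-1

0.0586


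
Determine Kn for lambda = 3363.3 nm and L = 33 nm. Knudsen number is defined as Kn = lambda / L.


Knudsen number Kn = lambda / L
Kn = 3363.3 / 33
Kn = 101.9182

101.9182


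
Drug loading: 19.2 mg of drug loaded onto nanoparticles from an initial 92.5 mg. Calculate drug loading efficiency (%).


Drug loading efficiency = (drug loaded / drug initial) * 100
DLE = 19.2 / 92.5 * 100
DLE = 0.2076 * 100
DLE = 20.76%

20.76


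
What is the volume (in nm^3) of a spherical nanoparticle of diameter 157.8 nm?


Radius r = 157.8/2 = 78.9 nm
Volume V = (4/3) * pi * r^3
V = (4/3) * pi * (78.9)^3
V = 2057404.19 nm^3

2057404.19


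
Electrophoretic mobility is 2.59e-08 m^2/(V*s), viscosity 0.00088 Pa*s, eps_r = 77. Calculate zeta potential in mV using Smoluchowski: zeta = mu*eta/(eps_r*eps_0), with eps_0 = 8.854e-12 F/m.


Smoluchowski equation: zeta = mu * eta / (eps_r * eps_0)
zeta = 2.59e-08 * 0.00088 / (77 * 8.854e-12)
zeta = 0.033431 V = 33.43 mV

33.43


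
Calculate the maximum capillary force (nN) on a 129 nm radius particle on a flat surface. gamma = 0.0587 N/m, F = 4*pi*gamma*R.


Convert radius: R = 129 nm = 1.29e-07 m
F = 4 * pi * gamma * R
F = 4 * pi * 0.0587 * 1.29e-07
F = 9.51563e-08 N = 95.1563 nN

95.1563


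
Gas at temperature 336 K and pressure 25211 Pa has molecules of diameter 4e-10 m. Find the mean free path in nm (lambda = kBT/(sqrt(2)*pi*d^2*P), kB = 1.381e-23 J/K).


Mean free path: lambda = kB*T / (sqrt(2) * pi * d^2 * P)
lambda = 1.381e-23 * 336 / (sqrt(2) * pi * (4e-10)^2 * 25211)
lambda = 2.58915e-07 m
lambda = 258.92 nm

258.92


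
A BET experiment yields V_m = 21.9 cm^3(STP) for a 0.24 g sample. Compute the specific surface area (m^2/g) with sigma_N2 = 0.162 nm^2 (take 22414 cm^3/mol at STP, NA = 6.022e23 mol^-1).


Number of moles in monolayer = V_m / 22414 = 21.9 / 22414 = 0.00097707
Number of molecules = moles * NA = 0.00097707 * 6.022e23
SA = molecules * sigma / mass
SA = (21.9 / 22414) * 6.022e23 * 0.162e-18 / 0.24
SA = 397.2 m^2/g

397.2


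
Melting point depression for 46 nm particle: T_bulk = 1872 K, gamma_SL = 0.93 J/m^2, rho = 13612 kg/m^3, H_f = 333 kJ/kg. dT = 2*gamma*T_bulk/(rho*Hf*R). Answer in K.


Radius R = 46/2 = 23 nm = 2.3e-08 m
Convert H_f = 333 kJ/kg = 333000 J/kg
dT = 2 * gamma_SL * T_bulk / (rho * H_f * R)
dT = 2 * 0.93 * 1872 / (13612 * 333000 * 2.3e-08)
dT = 33.4 K

33.4


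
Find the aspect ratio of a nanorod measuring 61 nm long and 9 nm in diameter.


Aspect ratio AR = length / diameter
AR = 61 / 9
AR = 6.78

6.78


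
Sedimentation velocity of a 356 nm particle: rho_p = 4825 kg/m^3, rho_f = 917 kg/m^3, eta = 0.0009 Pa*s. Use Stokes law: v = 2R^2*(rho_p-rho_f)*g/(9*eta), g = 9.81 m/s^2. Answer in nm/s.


Radius R = 356/2 nm = 1.78e-07 m
Density difference = 4825 - 917 = 3908 kg/m^3
v = 2 * R^2 * (rho_p - rho_f) * g / (9 * eta)
v = 2 * (1.78e-07)^2 * 3908 * 9.81 / (9 * 0.0009)
v = 2.99922e-07 m/s = 299.9222 nm/s

299.9222


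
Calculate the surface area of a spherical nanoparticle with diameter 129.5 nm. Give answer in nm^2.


Radius r = 129.5/2 = 64.75 nm
Surface area SA = 4 * pi * r^2
SA = 4 * pi * (64.75)^2
SA = 52685.29 nm^2

52685.29


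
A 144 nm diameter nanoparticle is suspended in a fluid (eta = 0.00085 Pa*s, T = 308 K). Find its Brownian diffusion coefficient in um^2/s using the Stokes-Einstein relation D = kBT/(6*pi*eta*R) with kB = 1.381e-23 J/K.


Radius R = 144/2 = 72 nm = 7.2e-08 m
D = kB*T / (6*pi*eta*R)
D = 1.381e-23 * 308 / (6 * pi * 0.00085 * 7.2e-08)
D = 3.68716e-12 m^2/s = 3.687 um^2/s

3.687


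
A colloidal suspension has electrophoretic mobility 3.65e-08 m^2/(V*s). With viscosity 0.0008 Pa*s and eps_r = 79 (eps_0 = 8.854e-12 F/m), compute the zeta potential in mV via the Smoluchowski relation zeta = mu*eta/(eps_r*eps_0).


Smoluchowski equation: zeta = mu * eta / (eps_r * eps_0)
zeta = 3.65e-08 * 0.0008 / (79 * 8.854e-12)
zeta = 0.041746 V = 41.75 mV

41.75


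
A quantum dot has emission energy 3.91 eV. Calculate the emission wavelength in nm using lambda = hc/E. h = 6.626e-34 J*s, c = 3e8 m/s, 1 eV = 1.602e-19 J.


Convert energy: E = 3.91 eV = 3.91 * 1.602e-19 = 6.26382e-19 J
lambda = h*c / E = 6.626e-34 * 3e8 / 6.26382e-19
lambda = 3.17346e-07 m = 317.3 nm

317.3


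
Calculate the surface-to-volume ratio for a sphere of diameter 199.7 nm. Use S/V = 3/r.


Radius r = 199.7/2 = 99.85 nm
S/V = 3 / r = 3 / 99.85
S/V = 0.03 nm^-1

0.03


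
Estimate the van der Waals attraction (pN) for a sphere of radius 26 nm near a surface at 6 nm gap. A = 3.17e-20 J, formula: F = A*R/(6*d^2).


Convert to SI: R = 26 nm = 2.6e-08 m, d = 6 nm = 6e-09 m
F = A * R / (6 * d^2)
F = 3.17e-20 * 2.6e-08 / (6 * (6e-09)^2)
F = 3.81574e-12 N = 3.816 pN

3.816


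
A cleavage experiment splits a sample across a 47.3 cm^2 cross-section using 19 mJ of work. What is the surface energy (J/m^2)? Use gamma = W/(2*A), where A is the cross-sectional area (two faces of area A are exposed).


Convert: A = 47.3 cm^2 = 0.00473 m^2, W = 19 mJ = 0.019 J
Cleaving exposes two faces of area A, so total new surface = 2*A and gamma = W / (2*A)
gamma = 0.019 / (2 * 0.00473)
gamma = 2.008 J/m^2

2.008


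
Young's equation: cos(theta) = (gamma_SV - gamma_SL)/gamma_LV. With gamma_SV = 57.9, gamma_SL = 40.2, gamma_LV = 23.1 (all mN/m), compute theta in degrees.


cos(theta) = (gamma_SV - gamma_SL) / gamma_LV
cos(theta) = (57.9 - 40.2) / 23.1
cos(theta) = 0.766234
theta = arccos(0.766234) = 39.98 degrees

39.98


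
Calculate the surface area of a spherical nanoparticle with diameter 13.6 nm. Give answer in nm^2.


Radius r = 13.6/2 = 6.8 nm
Surface area SA = 4 * pi * r^2
SA = 4 * pi * (6.8)^2
SA = 581.07 nm^2

581.07


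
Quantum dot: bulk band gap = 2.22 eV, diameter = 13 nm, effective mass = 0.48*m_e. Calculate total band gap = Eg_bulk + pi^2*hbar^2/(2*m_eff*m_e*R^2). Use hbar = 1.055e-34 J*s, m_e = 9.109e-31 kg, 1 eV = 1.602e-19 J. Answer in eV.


Radius R = 13/2 nm = 6.5e-09 m
Confinement energy dE = pi^2 * hbar^2 / (2 * m_eff * m_e * R^2)
dE = pi^2 * (1.055e-34)^2 / (2 * 0.48 * 9.109e-31 * (6.5e-09)^2) J, divided by 1.602e-19 J/eV
dE = 0.0186 eV
Total band gap = E_g(bulk) + dE = 2.22 + 0.0186 = 2.2386 eV

2.2386


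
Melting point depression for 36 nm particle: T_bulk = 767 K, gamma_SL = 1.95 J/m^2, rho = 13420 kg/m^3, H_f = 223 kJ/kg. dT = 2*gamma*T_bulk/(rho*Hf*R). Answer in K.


Radius R = 36/2 = 18 nm = 1.8e-08 m
Convert H_f = 223 kJ/kg = 223000 J/kg
dT = 2 * gamma_SL * T_bulk / (rho * H_f * R)
dT = 2 * 1.95 * 767 / (13420 * 223000 * 1.8e-08)
dT = 55.5 K

55.5


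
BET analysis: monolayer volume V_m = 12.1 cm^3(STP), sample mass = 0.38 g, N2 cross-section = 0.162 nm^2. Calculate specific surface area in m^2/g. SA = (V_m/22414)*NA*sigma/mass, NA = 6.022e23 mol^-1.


Number of moles in monolayer = V_m / 22414 = 12.1 / 22414 = 0.00053984
Number of molecules = moles * NA = 0.00053984 * 6.022e23
SA = molecules * sigma / mass
SA = (12.1 / 22414) * 6.022e23 * 0.162e-18 / 0.38
SA = 138.6 m^2/g

138.6


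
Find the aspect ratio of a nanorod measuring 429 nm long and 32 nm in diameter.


Aspect ratio AR = length / diameter
AR = 429 / 32
AR = 13.41

13.41


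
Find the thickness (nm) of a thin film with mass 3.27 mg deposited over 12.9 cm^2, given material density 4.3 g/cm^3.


Convert: m = 3.27 mg = 3.2700e-06 kg, A = 12.9 cm^2 = 1.2900e-03 m^2, rho = 4.3 g/cm^3 = 4300 kg/m^3
t = m / (A * rho)
t = 3.2700e-06 / (1.2900e-03 * 4300)
t = 5.8951e-07 m = 589.5 nm

589.5


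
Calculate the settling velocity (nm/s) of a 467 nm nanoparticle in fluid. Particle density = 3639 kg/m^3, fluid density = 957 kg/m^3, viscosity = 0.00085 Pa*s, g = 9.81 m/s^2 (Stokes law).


Radius R = 467/2 nm = 2.335e-07 m
Density difference = 3639 - 957 = 2682 kg/m^3
v = 2 * R^2 * (rho_p - rho_f) * g / (9 * eta)
v = 2 * (2.335e-07)^2 * 2682 * 9.81 / (9 * 0.00085)
v = 3.75034e-07 m/s = 375.0335 nm/s

375.0335


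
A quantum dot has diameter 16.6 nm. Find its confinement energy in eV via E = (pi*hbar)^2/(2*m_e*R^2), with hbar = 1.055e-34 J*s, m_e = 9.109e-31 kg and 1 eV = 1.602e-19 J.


Radius R = 16.6/2 = 8.3 nm = 8.3e-09 m
E = (pi * 1.055e-34)^2 / (2 * 9.109e-31 * (8.3e-09)^2)
E(J) = 8.75282e-22
E = E(J) / 1.602e-19 = 0.0055 eV

0.0055


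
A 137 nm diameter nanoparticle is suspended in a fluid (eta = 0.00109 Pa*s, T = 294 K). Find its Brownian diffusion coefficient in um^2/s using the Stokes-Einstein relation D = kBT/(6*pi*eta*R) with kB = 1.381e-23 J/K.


Radius R = 137/2 = 68.5 nm = 6.85e-08 m
D = kB*T / (6*pi*eta*R)
D = 1.381e-23 * 294 / (6 * pi * 0.00109 * 6.85e-08)
D = 2.88485e-12 m^2/s = 2.885 um^2/s

2.885


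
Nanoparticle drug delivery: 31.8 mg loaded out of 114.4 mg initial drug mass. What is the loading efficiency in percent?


Drug loading efficiency = (drug loaded / drug initial) * 100
DLE = 31.8 / 114.4 * 100
DLE = 0.278 * 100
DLE = 27.8%

27.8


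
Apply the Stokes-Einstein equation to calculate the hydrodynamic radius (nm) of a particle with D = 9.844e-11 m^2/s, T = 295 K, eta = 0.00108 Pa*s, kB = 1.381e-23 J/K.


Stokes-Einstein: R = kB*T / (6*pi*eta*D)
R = 1.381e-23 * 295 / (6 * pi * 0.00108 * 9.844e-11)
R = 2.03291e-09 m = 2.03 nm

2.03


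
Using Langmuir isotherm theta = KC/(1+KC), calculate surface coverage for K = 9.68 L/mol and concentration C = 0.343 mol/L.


Langmuir isotherm: theta = K*C / (1 + K*C)
K*C = 9.68 * 0.343 = 3.32024
theta = 3.32024 / (1 + 3.32024) = 3.32024 / 4.32024
theta = 0.7685

0.7685


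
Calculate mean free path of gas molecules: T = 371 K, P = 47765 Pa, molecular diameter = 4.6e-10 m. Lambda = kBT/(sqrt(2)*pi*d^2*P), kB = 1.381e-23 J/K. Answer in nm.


Mean free path: lambda = kB*T / (sqrt(2) * pi * d^2 * P)
lambda = 1.381e-23 * 371 / (sqrt(2) * pi * (4.6e-10)^2 * 47765)
lambda = 1.14098e-07 m
lambda = 114.1 nm

114.1


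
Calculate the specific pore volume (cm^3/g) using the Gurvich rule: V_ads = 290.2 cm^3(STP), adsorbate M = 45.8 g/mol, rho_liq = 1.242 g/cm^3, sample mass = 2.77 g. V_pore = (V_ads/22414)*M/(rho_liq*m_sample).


Moles adsorbed n = V_ads / 22414 = 290.2 / 22414 = 1.294727e-02 mol
Liquid volume V_liq = n * M / rho_liq = 1.294727e-02 * 45.8 / 1.242 = 0.47744 cm^3
Specific pore volume V_pore = V_liq / m_sample = 0.47744 / 2.77
V_pore = 0.1724 cm^3/g

0.1724
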